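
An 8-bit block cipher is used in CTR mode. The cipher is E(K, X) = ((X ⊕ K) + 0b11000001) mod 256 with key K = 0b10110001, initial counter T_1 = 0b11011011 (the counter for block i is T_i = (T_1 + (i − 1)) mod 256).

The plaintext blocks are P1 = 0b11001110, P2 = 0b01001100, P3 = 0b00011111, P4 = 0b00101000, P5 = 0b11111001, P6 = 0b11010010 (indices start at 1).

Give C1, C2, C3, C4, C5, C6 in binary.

C1 = 0b11100101, C2 = 0b01100010, C3 = 0b00110010, C4 = 0b00011000, C5 = 0b11010110, C6 = 0b11000000

CTR encryption: S_i = E(K, T_i) where T_i is the counter for block i; C_i = P_i ⊕ S_i.
C1: T = 0b11011011, S = E(K, T) = 0b00101011; 0b11001110 ⊕ 0b00101011 = 0b11100101.
C2: T = 0b11011100, S = E(K, T) = 0b00101110; 0b01001100 ⊕ 0b00101110 = 0b01100010.
C3: T = 0b11011101, S = E(K, T) = 0b00101101; 0b00011111 ⊕ 0b00101101 = 0b00110010.
C4: T = 0b11011110, S = E(K, T) = 0b00110000; 0b00101000 ⊕ 0b00110000 = 0b00011000.
C5: T = 0b11011111, S = E(K, T) = 0b00101111; 0b11111001 ⊕ 0b00101111 = 0b11010110.
C6: T = 0b11100000, S = E(K, T) = 0b00010010; 0b11010010 ⊕ 0b00010010 = 0b11000000.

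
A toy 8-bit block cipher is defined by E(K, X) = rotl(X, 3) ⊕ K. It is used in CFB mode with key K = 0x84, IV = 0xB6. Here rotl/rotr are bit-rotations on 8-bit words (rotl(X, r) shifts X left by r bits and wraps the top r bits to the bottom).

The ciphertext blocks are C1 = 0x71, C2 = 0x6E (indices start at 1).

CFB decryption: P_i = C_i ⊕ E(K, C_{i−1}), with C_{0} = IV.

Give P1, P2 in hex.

P1: E(K, 0xB6) = 0x31; 0x71 ⊕ 0x31 = 0x40.
P2: E(K, 0x71) = 0x0F; 0x6E ⊕ 0x0F = 0x61.

P1 = 0x40, P2 = 0x61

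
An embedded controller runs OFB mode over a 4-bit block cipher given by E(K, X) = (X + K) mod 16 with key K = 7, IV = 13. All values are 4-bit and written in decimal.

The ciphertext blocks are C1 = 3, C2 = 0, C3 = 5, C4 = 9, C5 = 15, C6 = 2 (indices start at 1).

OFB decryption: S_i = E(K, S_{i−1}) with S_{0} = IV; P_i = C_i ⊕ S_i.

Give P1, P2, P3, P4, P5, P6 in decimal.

P1 = 7, P2 = 11, P3 = 7, P4 = 0, P5 = 15, P6 = 5

P1: S = E(K, 13) = 4; 3 ⊕ 4 = 7.
P2: S = E(K, 4) = 11; 0 ⊕ 11 = 11.
P3: S = E(K, 11) = 2; 5 ⊕ 2 = 7.
P4: S = E(K, 2) = 9; 9 ⊕ 9 = 0.
P5: S = E(K, 9) = 0; 15 ⊕ 0 = 15.
P6: S = E(K, 0) = 7; 2 ⊕ 7 = 5.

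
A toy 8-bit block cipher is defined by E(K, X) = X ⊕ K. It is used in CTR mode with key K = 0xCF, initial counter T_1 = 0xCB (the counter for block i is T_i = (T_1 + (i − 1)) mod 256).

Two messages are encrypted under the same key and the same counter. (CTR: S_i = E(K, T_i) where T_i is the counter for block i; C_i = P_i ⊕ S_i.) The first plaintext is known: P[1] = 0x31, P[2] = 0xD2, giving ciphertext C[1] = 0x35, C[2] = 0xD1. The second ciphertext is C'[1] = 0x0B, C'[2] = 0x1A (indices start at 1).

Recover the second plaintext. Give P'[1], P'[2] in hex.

In CTR with a reused counter, both messages share the same keystream S_i, so C_i ⊕ C'_i = P_i ⊕ P'_i and thus P'_i = P_i ⊕ C_i ⊕ C'_i.
P'[1]: 0x31 ⊕ 0x35 ⊕ 0x0B = 0x0F.
P'[2]: 0xD2 ⊕ 0xD1 ⊕ 0x1A = 0x19.

P'[1] = 0x0F, P'[2] = 0x19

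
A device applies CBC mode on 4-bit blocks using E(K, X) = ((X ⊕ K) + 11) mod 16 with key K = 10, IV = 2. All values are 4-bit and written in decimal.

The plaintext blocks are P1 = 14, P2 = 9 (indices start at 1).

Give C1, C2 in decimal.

CBC encryption: C_i = E(K, P_i ⊕ C_{i−1}), with C_{0} = IV.
C1: P1 ⊕ 2 = 12; E(K, 12) = 1.
C2: P2 ⊕ 1 = 8; E(K, 8) = 13.

C1 = 1, C2 = 13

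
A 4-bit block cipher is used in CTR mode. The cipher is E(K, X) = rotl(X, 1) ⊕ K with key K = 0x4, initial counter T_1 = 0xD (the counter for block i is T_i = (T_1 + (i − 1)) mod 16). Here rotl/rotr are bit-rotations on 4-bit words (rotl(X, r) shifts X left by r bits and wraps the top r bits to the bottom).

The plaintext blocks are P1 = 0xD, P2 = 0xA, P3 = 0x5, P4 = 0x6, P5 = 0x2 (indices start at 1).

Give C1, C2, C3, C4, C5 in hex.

C1 = 0x2, C2 = 0x3, C3 = 0xE, C4 = 0x2, C5 = 0x4

CTR encryption: S_i = E(K, T_i) where T_i is the counter for block i; C_i = P_i ⊕ S_i.
C1: T = 0xD, S = E(K, T) = 0xF; 0xD ⊕ 0xF = 0x2.
C2: T = 0xE, S = E(K, T) = 0x9; 0xA ⊕ 0x9 = 0x3.
C3: T = 0xF, S = E(K, T) = 0xB; 0x5 ⊕ 0xB = 0xE.
C4: T = 0x0, S = E(K, T) = 0x4; 0x6 ⊕ 0x4 = 0x2.
C5: T = 0x1, S = E(K, T) = 0x6; 0x2 ⊕ 0x6 = 0x4.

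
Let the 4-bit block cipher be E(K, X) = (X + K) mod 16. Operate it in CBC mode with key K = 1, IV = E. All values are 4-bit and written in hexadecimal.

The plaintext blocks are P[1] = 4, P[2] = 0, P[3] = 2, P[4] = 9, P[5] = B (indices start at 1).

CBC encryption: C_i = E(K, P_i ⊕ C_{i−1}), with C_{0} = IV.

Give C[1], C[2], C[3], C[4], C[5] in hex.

C[1]: P[1] ⊕ E = A; E(K, A) = B.
C[2]: P[2] ⊕ B = B; E(K, B) = C.
C[3]: P[3] ⊕ C = E; E(K, E) = F.
C[4]: P[4] ⊕ F = 6; E(K, 6) = 7.
C[5]: P[5] ⊕ 7 = C; E(K, C) = D.

C[1] = B, C[2] = C, C[3] = F, C[4] = 7, C[5] = D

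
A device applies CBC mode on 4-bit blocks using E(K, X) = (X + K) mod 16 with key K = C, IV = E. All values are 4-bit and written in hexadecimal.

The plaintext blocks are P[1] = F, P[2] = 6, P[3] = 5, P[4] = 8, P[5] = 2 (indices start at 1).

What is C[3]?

CBC encryption: C_i = E(K, P_i ⊕ C_{i−1}), with C_{0} = IV.
C[1]: P[1] ⊕ E = 1; E(K, 1) = D.
C[2]: P[2] ⊕ D = B; E(K, B) = 7.
C[3]: P[3] ⊕ 7 = 2; E(K, 2) = E.

C[3] = E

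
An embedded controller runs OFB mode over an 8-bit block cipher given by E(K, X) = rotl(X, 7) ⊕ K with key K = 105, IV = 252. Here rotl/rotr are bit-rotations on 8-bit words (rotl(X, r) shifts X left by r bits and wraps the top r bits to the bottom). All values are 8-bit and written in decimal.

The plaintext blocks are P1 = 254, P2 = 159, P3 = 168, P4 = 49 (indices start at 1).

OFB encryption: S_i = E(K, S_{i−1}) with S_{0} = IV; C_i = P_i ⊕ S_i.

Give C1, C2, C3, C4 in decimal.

C1 = 233, C2 = 125, C3 = 176, C4 = 84

C1: S = E(K, 252) = 23; 254 ⊕ 23 = 233.
C2: S = E(K, 23) = 226; 159 ⊕ 226 = 125.
C3: S = E(K, 226) = 24; 168 ⊕ 24 = 176.
C4: S = E(K, 24) = 101; 49 ⊕ 101 = 84.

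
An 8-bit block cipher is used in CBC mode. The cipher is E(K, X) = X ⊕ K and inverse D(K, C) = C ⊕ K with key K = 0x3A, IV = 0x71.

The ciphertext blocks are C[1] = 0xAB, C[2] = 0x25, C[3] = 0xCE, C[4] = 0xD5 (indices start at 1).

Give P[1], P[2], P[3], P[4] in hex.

CBC decryption: P_i = D(K, C_i) ⊕ C_{i−1}, with C_{0} = IV.
P[1]: D(K, 0xAB) = 0x91; 0x91 ⊕ 0x71 = 0xE0.
P[2]: D(K, 0x25) = 0x1F; 0x1F ⊕ 0xAB = 0xB4.
P[3]: D(K, 0xCE) = 0xF4; 0xF4 ⊕ 0x25 = 0xD1.
P[4]: D(K, 0xD5) = 0xEF; 0xEF ⊕ 0xCE = 0x21.

P[1] = 0xE0, P[2] = 0xB4, P[3] = 0xD1, P[4] = 0x21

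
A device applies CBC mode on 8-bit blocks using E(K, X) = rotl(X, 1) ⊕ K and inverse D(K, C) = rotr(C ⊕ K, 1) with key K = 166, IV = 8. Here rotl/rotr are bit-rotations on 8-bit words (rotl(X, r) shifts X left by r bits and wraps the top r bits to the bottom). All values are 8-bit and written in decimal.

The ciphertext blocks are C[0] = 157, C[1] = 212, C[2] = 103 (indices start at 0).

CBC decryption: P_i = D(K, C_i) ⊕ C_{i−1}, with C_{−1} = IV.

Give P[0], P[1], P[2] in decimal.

P[0]: D(K, 157) = 157; 157 ⊕ 8 = 149.
P[1]: D(K, 212) = 57; 57 ⊕ 157 = 164.
P[2]: D(K, 103) = 224; 224 ⊕ 212 = 52.

P[0] = 149, P[1] = 164, P[2] = 52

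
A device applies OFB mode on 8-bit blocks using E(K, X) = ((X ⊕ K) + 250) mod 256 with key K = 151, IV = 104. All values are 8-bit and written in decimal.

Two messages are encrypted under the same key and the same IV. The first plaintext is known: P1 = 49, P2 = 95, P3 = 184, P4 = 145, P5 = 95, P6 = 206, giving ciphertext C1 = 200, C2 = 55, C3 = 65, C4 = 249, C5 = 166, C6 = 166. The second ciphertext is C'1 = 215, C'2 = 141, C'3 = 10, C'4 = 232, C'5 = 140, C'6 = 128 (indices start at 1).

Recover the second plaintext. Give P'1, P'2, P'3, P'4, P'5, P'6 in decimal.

P'1 = 46, P'2 = 229, P'3 = 243, P'4 = 128, P'5 = 117, P'6 = 232

In OFB with a reused IV, both messages share the same keystream S_i, so C_i ⊕ C'_i = P_i ⊕ P'_i and thus P'_i = P_i ⊕ C_i ⊕ C'_i.
P'1: 49 ⊕ 200 ⊕ 215 = 46.
P'2: 95 ⊕ 55 ⊕ 141 = 229.
P'3: 184 ⊕ 65 ⊕ 10 = 243.
P'4: 145 ⊕ 249 ⊕ 232 = 128.
P'5: 95 ⊕ 166 ⊕ 140 = 117.
P'6: 206 ⊕ 166 ⊕ 128 = 232.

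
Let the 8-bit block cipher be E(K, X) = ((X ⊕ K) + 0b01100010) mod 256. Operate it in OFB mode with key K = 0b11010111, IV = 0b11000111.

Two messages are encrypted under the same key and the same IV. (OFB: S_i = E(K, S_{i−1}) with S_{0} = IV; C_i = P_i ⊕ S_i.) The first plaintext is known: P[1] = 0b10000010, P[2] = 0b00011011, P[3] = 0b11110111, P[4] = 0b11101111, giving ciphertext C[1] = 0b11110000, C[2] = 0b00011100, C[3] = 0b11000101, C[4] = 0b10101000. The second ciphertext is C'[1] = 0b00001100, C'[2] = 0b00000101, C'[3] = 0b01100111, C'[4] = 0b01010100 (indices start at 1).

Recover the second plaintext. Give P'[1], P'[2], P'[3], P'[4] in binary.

In OFB with a reused IV, both messages share the same keystream S_i, so C_i ⊕ C'_i = P_i ⊕ P'_i and thus P'_i = P_i ⊕ C_i ⊕ C'_i.
P'[1]: 0b10000010 ⊕ 0b11110000 ⊕ 0b00001100 = 0b01111110.
P'[2]: 0b00011011 ⊕ 0b00011100 ⊕ 0b00000101 = 0b00000010.
P'[3]: 0b11110111 ⊕ 0b11000101 ⊕ 0b01100111 = 0b01010101.
P'[4]: 0b11101111 ⊕ 0b10101000 ⊕ 0b01010100 = 0b00010011.

P'[1] = 0b01111110, P'[2] = 0b00000010, P'[3] = 0b01010101, P'[4] = 0b00010011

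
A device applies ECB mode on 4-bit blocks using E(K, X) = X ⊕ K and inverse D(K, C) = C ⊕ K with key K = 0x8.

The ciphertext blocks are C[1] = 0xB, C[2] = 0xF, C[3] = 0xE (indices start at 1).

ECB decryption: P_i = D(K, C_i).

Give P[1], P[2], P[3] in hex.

P[1] = 0x3, P[2] = 0x7, P[3] = 0x6

P[1]: D(K, 0xB) = 0x3.
P[2]: D(K, 0xF) = 0x7.
P[3]: D(K, 0xE) = 0x6.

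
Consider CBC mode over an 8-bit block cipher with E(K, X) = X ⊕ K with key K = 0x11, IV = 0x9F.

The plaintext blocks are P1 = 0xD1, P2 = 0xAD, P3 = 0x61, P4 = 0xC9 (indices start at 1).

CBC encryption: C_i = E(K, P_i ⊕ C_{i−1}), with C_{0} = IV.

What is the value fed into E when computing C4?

0x5A

C1: P1 ⊕ 0x9F = 0x4E; E(K, 0x4E) = 0x5F.
C2: P2 ⊕ 0x5F = 0xF2; E(K, 0xF2) = 0xE3.
C3: P3 ⊕ 0xE3 = 0x82; E(K, 0x82) = 0x93.
C4: P4 ⊕ 0x93 = 0x5A; E(K, 0x5A) = 0x4B.
So the input to E for block 4 is 0x5A.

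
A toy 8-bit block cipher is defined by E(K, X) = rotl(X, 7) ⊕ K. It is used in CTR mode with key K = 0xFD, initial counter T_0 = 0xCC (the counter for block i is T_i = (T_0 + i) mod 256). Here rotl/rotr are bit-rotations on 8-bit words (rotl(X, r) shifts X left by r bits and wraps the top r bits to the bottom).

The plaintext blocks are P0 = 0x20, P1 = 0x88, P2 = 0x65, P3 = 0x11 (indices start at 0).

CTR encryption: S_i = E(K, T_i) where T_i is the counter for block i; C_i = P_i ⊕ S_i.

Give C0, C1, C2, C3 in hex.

C0 = 0xBB, C1 = 0x93, C2 = 0xFF, C3 = 0x0B

C0: T = 0xCC, S = E(K, T) = 0x9B; 0x20 ⊕ 0x9B = 0xBB.
C1: T = 0xCD, S = E(K, T) = 0x1B; 0x88 ⊕ 0x1B = 0x93.
C2: T = 0xCE, S = E(K, T) = 0x9A; 0x65 ⊕ 0x9A = 0xFF.
C3: T = 0xCF, S = E(K, T) = 0x1A; 0x11 ⊕ 0x1A = 0x0B.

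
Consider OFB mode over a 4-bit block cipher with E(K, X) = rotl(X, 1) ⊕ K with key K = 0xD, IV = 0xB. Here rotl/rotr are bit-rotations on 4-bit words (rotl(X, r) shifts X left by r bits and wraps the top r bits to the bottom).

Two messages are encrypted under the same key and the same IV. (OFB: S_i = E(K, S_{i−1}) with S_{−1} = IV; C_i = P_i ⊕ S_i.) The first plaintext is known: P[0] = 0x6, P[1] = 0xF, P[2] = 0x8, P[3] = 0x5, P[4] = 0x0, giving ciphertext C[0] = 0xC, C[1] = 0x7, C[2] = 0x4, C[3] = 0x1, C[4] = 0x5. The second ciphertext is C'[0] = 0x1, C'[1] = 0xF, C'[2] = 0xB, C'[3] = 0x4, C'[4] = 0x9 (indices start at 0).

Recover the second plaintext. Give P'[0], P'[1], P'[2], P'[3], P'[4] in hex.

P'[0] = 0xB, P'[1] = 0x7, P'[2] = 0x7, P'[3] = 0x0, P'[4] = 0xC

In OFB with a reused IV, both messages share the same keystream S_i, so C_i ⊕ C'_i = P_i ⊕ P'_i and thus P'_i = P_i ⊕ C_i ⊕ C'_i.
P'[0]: 0x6 ⊕ 0xC ⊕ 0x1 = 0xB.
P'[1]: 0xF ⊕ 0x7 ⊕ 0xF = 0x7.
P'[2]: 0x8 ⊕ 0x4 ⊕ 0xB = 0x7.
P'[3]: 0x5 ⊕ 0x1 ⊕ 0x4 = 0x0.
P'[4]: 0x0 ⊕ 0x5 ⊕ 0x9 = 0xC.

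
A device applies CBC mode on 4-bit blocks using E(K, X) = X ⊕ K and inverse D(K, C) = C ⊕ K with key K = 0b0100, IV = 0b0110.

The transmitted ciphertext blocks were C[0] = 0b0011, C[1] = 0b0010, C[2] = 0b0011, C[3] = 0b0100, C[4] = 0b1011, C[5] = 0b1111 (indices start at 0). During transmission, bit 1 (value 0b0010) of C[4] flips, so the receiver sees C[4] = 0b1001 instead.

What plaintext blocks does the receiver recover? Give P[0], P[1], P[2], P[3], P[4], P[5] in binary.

CBC decryption: P_i = D(K, C_i) ⊕ C_{i−1}, with C_{−1} = IV.
Only C[4] changed, to 0b1001. In CBC, a change in C_i garbles P_i and flips the same bit in P_{i+1}. Decrypting the received ciphertext:
P[0]: D(K, 0b0011) = 0b0111; 0b0111 ⊕ 0b0110 = 0b0001.
P[1]: D(K, 0b0010) = 0b0110; 0b0110 ⊕ 0b0011 = 0b0101.
P[2]: D(K, 0b0011) = 0b0111; 0b0111 ⊕ 0b0010 = 0b0101.
P[3]: D(K, 0b0100) = 0b0000; 0b0000 ⊕ 0b0011 = 0b0011.
P[4]: D(K, 0b1001) = 0b1101; 0b1101 ⊕ 0b0100 = 0b1001.
P[5]: D(K, 0b1111) = 0b1011; 0b1011 ⊕ 0b1001 = 0b0010.
Blocks that differ from the original plaintext: P[4], P[5].

P[0] = 0b0001, P[1] = 0b0101, P[2] = 0b0101, P[3] = 0b0011, P[4] = 0b1001, P[5] = 0b0010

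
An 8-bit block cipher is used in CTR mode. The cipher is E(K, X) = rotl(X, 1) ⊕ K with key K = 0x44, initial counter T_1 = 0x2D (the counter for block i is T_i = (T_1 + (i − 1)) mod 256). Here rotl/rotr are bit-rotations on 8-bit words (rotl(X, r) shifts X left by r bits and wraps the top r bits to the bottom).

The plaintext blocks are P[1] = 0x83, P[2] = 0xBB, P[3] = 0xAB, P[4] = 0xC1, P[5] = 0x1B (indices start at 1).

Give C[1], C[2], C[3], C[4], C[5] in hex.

CTR encryption: S_i = E(K, T_i) where T_i is the counter for block i; C_i = P_i ⊕ S_i.
C[1]: T = 0x2D, S = E(K, T) = 0x1E; 0x83 ⊕ 0x1E = 0x9D.
C[2]: T = 0x2E, S = E(K, T) = 0x18; 0xBB ⊕ 0x18 = 0xA3.
C[3]: T = 0x2F, S = E(K, T) = 0x1A; 0xAB ⊕ 0x1A = 0xB1.
C[4]: T = 0x30, S = E(K, T) = 0x24; 0xC1 ⊕ 0x24 = 0xE5.
C[5]: T = 0x31, S = E(K, T) = 0x26; 0x1B ⊕ 0x26 = 0x3D.

C[1] = 0x9D, C[2] = 0xA3, C[3] = 0xB1, C[4] = 0xE5, C[5] = 0x3D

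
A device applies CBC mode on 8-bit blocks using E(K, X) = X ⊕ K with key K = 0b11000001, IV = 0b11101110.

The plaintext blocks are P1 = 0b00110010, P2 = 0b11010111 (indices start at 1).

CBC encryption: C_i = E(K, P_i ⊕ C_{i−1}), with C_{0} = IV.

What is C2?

C2 = 0b00001011

C1: P1 ⊕ 0b11101110 = 0b11011100; E(K, 0b11011100) = 0b00011101.
C2: P2 ⊕ 0b00011101 = 0b11001010; E(K, 0b11001010) = 0b00001011.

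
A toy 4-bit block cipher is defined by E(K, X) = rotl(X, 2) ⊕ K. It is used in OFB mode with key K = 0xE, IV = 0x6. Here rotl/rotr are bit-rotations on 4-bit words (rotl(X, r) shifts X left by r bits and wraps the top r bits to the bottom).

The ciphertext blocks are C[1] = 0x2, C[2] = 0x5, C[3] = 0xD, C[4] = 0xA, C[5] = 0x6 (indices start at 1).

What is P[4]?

P[4] = 0xC

OFB decryption: S_i = E(K, S_{i−1}) with S_{0} = IV; P_i = C_i ⊕ S_i.
P[1]: S = E(K, 0x6) = 0x7; 0x2 ⊕ 0x7 = 0x5.
P[2]: S = E(K, 0x7) = 0x3; 0x5 ⊕ 0x3 = 0x6.
P[3]: S = E(K, 0x3) = 0x2; 0xD ⊕ 0x2 = 0xF.
P[4]: S = E(K, 0x2) = 0x6; 0xA ⊕ 0x6 = 0xC.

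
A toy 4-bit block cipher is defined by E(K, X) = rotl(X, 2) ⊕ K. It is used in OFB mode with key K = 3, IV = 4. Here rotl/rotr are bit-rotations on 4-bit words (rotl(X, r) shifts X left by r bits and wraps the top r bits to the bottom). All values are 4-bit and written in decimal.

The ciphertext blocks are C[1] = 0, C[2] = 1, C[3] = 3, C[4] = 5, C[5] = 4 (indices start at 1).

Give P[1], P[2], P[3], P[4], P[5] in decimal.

P[1] = 2, P[2] = 10, P[3] = 14, P[4] = 1, P[5] = 6

OFB decryption: S_i = E(K, S_{i−1}) with S_{0} = IV; P_i = C_i ⊕ S_i.
P[1]: S = E(K, 4) = 2; 0 ⊕ 2 = 2.
P[2]: S = E(K, 2) = 11; 1 ⊕ 11 = 10.
P[3]: S = E(K, 11) = 13; 3 ⊕ 13 = 14.
P[4]: S = E(K, 13) = 4; 5 ⊕ 4 = 1.
P[5]: S = E(K, 4) = 2; 4 ⊕ 2 = 6.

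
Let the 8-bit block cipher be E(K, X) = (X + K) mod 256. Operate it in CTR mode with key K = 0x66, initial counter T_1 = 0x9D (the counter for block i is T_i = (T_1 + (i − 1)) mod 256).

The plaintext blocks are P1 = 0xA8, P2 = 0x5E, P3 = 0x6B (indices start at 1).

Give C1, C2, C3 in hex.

CTR encryption: S_i = E(K, T_i) where T_i is the counter for block i; C_i = P_i ⊕ S_i.
C1: T = 0x9D, S = E(K, T) = 0x03; 0xA8 ⊕ 0x03 = 0xAB.
C2: T = 0x9E, S = E(K, T) = 0x04; 0x5E ⊕ 0x04 = 0x5A.
C3: T = 0x9F, S = E(K, T) = 0x05; 0x6B ⊕ 0x05 = 0x6E.

C1 = 0xAB, C2 = 0x5A, C3 = 0x6E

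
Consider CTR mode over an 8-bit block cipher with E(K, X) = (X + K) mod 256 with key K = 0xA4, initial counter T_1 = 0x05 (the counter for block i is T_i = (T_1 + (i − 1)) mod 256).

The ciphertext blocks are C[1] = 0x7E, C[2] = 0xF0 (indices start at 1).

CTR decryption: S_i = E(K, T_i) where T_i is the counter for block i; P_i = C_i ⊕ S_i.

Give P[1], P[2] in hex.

P[1] = 0xD7, P[2] = 0x5A

P[1]: T = 0x05, S = E(K, T) = 0xA9; 0x7E ⊕ 0xA9 = 0xD7.
P[2]: T = 0x06, S = E(K, T) = 0xAA; 0xF0 ⊕ 0xAA = 0x5A.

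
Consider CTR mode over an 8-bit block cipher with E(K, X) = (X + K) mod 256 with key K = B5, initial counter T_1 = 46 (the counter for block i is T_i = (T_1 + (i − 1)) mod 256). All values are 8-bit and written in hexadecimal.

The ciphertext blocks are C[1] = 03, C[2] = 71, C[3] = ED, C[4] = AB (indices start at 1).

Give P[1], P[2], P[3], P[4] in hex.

P[1] = F8, P[2] = 8D, P[3] = 10, P[4] = 55

CTR decryption: S_i = E(K, T_i) where T_i is the counter for block i; P_i = C_i ⊕ S_i.
P[1]: T = 46, S = E(K, T) = FB; 03 ⊕ FB = F8.
P[2]: T = 47, S = E(K, T) = FC; 71 ⊕ FC = 8D.
P[3]: T = 48, S = E(K, T) = FD; ED ⊕ FD = 10.
P[4]: T = 49, S = E(K, T) = FE; AB ⊕ FE = 55.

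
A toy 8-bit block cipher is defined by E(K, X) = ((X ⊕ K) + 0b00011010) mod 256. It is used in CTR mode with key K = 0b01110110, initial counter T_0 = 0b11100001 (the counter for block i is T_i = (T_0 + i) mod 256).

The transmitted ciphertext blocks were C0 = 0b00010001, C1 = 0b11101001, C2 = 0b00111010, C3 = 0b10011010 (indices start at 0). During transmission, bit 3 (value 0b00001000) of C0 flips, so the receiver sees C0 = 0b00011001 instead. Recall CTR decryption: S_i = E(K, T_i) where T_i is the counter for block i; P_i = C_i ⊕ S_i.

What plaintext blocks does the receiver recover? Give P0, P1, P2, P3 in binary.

P0 = 0b10101000, P1 = 0b01000111, P2 = 0b10010101, P3 = 0b00110110

Only C0 changed, to 0b00011001. In CTR, a change in C_i flips the same bit in P_i only; the keystream is unaffected. Decrypting the received ciphertext:
P0: T = 0b11100001, S = E(K, T) = 0b10110001; 0b00011001 ⊕ 0b10110001 = 0b10101000.
P1: T = 0b11100010, S = E(K, T) = 0b10101110; 0b11101001 ⊕ 0b10101110 = 0b01000111.
P2: T = 0b11100011, S = E(K, T) = 0b10101111; 0b00111010 ⊕ 0b10101111 = 0b10010101.
P3: T = 0b11100100, S = E(K, T) = 0b10101100; 0b10011010 ⊕ 0b10101100 = 0b00110110.
Blocks that differ from the original plaintext: P0.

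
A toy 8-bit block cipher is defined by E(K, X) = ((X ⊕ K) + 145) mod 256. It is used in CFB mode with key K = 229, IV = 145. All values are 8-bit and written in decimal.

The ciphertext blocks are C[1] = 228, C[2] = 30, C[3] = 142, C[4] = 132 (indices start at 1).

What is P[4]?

P[4] = 120

CFB decryption: P_i = C_i ⊕ E(K, C_{i−1}), with C_{0} = IV.
P[4]: E(K, 142) = 252; 132 ⊕ 252 = 120.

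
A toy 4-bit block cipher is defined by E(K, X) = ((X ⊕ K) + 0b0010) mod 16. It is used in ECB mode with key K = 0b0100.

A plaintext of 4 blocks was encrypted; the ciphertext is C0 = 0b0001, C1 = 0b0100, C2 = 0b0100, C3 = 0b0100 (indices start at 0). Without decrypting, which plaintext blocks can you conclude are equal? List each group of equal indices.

ECB encrypts each block independently with the same key, so equal ciphertext blocks imply equal plaintext blocks.
C1 = C2 = C3 = 0b0100, so P1 = P2 = P3.

P1 = P2 = P3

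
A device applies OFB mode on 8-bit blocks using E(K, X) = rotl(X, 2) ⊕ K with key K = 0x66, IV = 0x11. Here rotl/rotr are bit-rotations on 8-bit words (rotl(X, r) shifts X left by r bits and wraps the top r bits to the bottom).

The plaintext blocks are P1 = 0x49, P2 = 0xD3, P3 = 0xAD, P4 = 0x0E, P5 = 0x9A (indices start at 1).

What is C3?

C3 = 0x70

OFB encryption: S_i = E(K, S_{i−1}) with S_{0} = IV; C_i = P_i ⊕ S_i.
C1: S = E(K, 0x11) = 0x22; 0x49 ⊕ 0x22 = 0x6B.
C2: S = E(K, 0x22) = 0xEE; 0xD3 ⊕ 0xEE = 0x3D.
C3: S = E(K, 0xEE) = 0xDD; 0xAD ⊕ 0xDD = 0x70.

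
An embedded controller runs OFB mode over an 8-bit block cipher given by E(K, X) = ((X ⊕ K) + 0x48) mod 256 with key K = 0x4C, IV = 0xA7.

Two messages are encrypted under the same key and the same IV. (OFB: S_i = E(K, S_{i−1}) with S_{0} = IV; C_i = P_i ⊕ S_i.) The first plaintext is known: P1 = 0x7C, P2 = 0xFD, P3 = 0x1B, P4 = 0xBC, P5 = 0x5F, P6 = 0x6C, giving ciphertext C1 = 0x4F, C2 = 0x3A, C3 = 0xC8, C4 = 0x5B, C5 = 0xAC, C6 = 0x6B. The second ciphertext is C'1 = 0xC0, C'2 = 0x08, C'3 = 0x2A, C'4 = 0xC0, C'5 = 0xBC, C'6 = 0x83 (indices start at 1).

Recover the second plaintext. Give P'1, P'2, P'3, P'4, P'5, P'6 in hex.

P'1 = 0xF3, P'2 = 0xCF, P'3 = 0xF9, P'4 = 0x27, P'5 = 0x4F, P'6 = 0x84

In OFB with a reused IV, both messages share the same keystream S_i, so C_i ⊕ C'_i = P_i ⊕ P'_i and thus P'_i = P_i ⊕ C_i ⊕ C'_i.
P'1: 0x7C ⊕ 0x4F ⊕ 0xC0 = 0xF3.
P'2: 0xFD ⊕ 0x3A ⊕ 0x08 = 0xCF.
P'3: 0x1B ⊕ 0xC8 ⊕ 0x2A = 0xF9.
P'4: 0xBC ⊕ 0x5B ⊕ 0xC0 = 0x27.
P'5: 0x5F ⊕ 0xAC ⊕ 0xBC = 0x4F.
P'6: 0x6C ⊕ 0x6B ⊕ 0x83 = 0x84.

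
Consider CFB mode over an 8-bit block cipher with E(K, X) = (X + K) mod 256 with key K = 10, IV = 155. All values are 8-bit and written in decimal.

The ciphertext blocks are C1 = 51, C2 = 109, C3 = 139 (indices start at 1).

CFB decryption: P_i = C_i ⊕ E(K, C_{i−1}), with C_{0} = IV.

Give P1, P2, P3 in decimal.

P1 = 150, P2 = 80, P3 = 252

P1: E(K, 155) = 165; 51 ⊕ 165 = 150.
P2: E(K, 51) = 61; 109 ⊕ 61 = 80.
P3: E(K, 109) = 119; 139 ⊕ 119 = 252.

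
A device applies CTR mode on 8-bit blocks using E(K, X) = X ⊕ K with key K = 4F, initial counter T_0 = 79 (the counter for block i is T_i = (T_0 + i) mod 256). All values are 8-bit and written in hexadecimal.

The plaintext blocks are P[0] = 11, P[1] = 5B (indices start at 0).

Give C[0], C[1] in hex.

CTR encryption: S_i = E(K, T_i) where T_i is the counter for block i; C_i = P_i ⊕ S_i.
C[0]: T = 79, S = E(K, T) = 36; 11 ⊕ 36 = 27.
C[1]: T = 7A, S = E(K, T) = 35; 5B ⊕ 35 = 6E.

C[0] = 27, C[1] = 6E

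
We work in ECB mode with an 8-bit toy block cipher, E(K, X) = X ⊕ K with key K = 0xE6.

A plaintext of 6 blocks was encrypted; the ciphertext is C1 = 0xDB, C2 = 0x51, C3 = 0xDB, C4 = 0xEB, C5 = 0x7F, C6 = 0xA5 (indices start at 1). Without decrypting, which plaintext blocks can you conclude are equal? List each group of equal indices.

P1 = P3

ECB encrypts each block independently with the same key, so equal ciphertext blocks imply equal plaintext blocks.
C1 = C3 = 0xDB, so P1 = P3.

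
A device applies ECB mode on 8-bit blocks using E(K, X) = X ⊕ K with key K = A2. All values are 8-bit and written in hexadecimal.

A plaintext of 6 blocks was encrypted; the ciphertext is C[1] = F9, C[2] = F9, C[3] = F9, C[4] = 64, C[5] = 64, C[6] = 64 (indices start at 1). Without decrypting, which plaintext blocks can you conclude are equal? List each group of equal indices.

P[1] = P[2] = P[3]; P[4] = P[5] = P[6]

ECB encrypts each block independently with the same key, so equal ciphertext blocks imply equal plaintext blocks.
C[1] = C[2] = C[3] = F9, so P[1] = P[2] = P[3].
C[4] = C[5] = C[6] = 64, so P[4] = P[5] = P[6].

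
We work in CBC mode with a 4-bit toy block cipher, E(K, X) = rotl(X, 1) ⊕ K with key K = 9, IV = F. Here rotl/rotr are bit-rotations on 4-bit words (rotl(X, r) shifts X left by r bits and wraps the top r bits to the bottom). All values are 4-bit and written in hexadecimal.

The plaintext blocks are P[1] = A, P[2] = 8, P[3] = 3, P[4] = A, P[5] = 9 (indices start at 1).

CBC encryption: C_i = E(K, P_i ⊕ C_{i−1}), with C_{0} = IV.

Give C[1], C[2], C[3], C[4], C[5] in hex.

C[1] = 3, C[2] = E, C[3] = 2, C[4] = 8, C[5] = B

C[1]: P[1] ⊕ F = 5; E(K, 5) = 3.
C[2]: P[2] ⊕ 3 = B; E(K, B) = E.
C[3]: P[3] ⊕ E = D; E(K, D) = 2.
C[4]: P[4] ⊕ 2 = 8; E(K, 8) = 8.
C[5]: P[5] ⊕ 8 = 1; E(K, 1) = B.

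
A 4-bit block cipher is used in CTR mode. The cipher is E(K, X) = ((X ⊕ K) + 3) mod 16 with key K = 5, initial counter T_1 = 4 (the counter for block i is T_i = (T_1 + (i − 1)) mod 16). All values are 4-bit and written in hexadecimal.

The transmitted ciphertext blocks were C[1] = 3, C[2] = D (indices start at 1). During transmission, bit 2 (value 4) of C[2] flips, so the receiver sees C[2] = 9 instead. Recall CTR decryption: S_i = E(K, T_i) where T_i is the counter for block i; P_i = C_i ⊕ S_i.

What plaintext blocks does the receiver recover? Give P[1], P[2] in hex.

P[1] = 7, P[2] = A

Only C[2] changed, to 9. In CTR, a change in C_i flips the same bit in P_i only; the keystream is unaffected. Decrypting the received ciphertext:
P[1]: T = 4, S = E(K, T) = 4; 3 ⊕ 4 = 7.
P[2]: T = 5, S = E(K, T) = 3; 9 ⊕ 3 = A.
Blocks that differ from the original plaintext: P[2].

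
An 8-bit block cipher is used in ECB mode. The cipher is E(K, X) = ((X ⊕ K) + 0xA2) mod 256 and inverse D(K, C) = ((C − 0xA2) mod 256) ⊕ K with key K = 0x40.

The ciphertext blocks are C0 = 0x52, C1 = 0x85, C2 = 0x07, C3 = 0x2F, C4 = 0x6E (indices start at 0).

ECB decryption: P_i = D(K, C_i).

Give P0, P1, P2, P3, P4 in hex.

P0: D(K, 0x52) = 0xF0.
P1: D(K, 0x85) = 0xA3.
P2: D(K, 0x07) = 0x25.
P3: D(K, 0x2F) = 0xCD.
P4: D(K, 0x6E) = 0x8C.

P0 = 0xF0, P1 = 0xA3, P2 = 0x25, P3 = 0xCD, P4 = 0x8C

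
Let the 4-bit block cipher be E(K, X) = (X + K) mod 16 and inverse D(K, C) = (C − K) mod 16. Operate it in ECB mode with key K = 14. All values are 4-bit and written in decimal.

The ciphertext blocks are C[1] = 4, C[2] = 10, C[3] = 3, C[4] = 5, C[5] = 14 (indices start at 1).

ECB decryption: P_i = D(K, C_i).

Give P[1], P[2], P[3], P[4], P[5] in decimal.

P[1]: D(K, 4) = 6.
P[2]: D(K, 10) = 12.
P[3]: D(K, 3) = 5.
P[4]: D(K, 5) = 7.
P[5]: D(K, 14) = 0.

P[1] = 6, P[2] = 12, P[3] = 5, P[4] = 7, P[5] = 0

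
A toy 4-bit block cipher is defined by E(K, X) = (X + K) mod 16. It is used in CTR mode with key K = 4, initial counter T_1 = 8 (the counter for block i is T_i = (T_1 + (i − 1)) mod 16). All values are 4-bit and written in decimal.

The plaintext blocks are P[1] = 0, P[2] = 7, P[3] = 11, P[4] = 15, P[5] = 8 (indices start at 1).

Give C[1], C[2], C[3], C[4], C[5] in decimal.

C[1] = 12, C[2] = 10, C[3] = 5, C[4] = 0, C[5] = 8

CTR encryption: S_i = E(K, T_i) where T_i is the counter for block i; C_i = P_i ⊕ S_i.
C[1]: T = 8, S = E(K, T) = 12; 0 ⊕ 12 = 12.
C[2]: T = 9, S = E(K, T) = 13; 7 ⊕ 13 = 10.
C[3]: T = 10, S = E(K, T) = 14; 11 ⊕ 14 = 5.
C[4]: T = 11, S = E(K, T) = 15; 15 ⊕ 15 = 0.
C[5]: T = 12, S = E(K, T) = 0; 8 ⊕ 0 = 8.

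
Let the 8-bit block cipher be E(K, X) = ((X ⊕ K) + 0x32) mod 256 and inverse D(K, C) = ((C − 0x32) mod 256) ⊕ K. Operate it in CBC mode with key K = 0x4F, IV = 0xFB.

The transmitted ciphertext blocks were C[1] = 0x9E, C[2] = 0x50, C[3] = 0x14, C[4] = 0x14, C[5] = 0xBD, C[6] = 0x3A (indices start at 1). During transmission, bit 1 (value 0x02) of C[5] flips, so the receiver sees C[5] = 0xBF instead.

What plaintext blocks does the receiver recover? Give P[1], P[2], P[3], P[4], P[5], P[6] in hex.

P[1] = 0xD8, P[2] = 0xCF, P[3] = 0xFD, P[4] = 0xB9, P[5] = 0xD6, P[6] = 0xF8

CBC decryption: P_i = D(K, C_i) ⊕ C_{i−1}, with C_{0} = IV.
Only C[5] changed, to 0xBF. In CBC, a change in C_i garbles P_i and flips the same bit in P_{i+1}. Decrypting the received ciphertext:
P[1]: D(K, 0x9E) = 0x23; 0x23 ⊕ 0xFB = 0xD8.
P[2]: D(K, 0x50) = 0x51; 0x51 ⊕ 0x9E = 0xCF.
P[3]: D(K, 0x14) = 0xAD; 0xAD ⊕ 0x50 = 0xFD.
P[4]: D(K, 0x14) = 0xAD; 0xAD ⊕ 0x14 = 0xB9.
P[5]: D(K, 0xBF) = 0xC2; 0xC2 ⊕ 0x14 = 0xD6.
P[6]: D(K, 0x3A) = 0x47; 0x47 ⊕ 0xBF = 0xF8.
Blocks that differ from the original plaintext: P[5], P[6].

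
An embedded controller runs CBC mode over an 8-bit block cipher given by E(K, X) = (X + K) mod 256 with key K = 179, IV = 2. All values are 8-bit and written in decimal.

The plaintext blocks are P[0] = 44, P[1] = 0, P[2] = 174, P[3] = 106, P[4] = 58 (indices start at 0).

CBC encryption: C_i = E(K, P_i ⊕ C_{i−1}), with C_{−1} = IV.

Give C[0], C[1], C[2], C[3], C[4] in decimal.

C[0]: P[0] ⊕ 2 = 46; E(K, 46) = 225.
C[1]: P[1] ⊕ 225 = 225; E(K, 225) = 148.
C[2]: P[2] ⊕ 148 = 58; E(K, 58) = 237.
C[3]: P[3] ⊕ 237 = 135; E(K, 135) = 58.
C[4]: P[4] ⊕ 58 = 0; E(K, 0) = 179.

C[0] = 225, C[1] = 148, C[2] = 237, C[3] = 58, C[4] = 179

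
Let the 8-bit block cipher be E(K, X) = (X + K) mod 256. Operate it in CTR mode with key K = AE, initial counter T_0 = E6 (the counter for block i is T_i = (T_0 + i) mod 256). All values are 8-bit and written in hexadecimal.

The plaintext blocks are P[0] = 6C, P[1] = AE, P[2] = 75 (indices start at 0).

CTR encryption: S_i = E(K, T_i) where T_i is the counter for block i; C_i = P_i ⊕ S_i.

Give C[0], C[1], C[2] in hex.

C[0]: T = E6, S = E(K, T) = 94; 6C ⊕ 94 = F8.
C[1]: T = E7, S = E(K, T) = 95; AE ⊕ 95 = 3B.
C[2]: T = E8, S = E(K, T) = 96; 75 ⊕ 96 = E3.

C[0] = F8, C[1] = 3B, C[2] = E3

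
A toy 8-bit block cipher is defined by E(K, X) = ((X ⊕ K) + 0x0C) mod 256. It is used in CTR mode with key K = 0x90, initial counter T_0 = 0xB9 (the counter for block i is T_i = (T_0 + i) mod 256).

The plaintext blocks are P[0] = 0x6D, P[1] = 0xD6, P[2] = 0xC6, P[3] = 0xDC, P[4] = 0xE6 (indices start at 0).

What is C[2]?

C[2] = 0xF1

CTR encryption: S_i = E(K, T_i) where T_i is the counter for block i; C_i = P_i ⊕ S_i.
C[0]: T = 0xB9, S = E(K, T) = 0x35; 0x6D ⊕ 0x35 = 0x58.
C[1]: T = 0xBA, S = E(K, T) = 0x36; 0xD6 ⊕ 0x36 = 0xE0.
C[2]: T = 0xBB, S = E(K, T) = 0x37; 0xC6 ⊕ 0x37 = 0xF1.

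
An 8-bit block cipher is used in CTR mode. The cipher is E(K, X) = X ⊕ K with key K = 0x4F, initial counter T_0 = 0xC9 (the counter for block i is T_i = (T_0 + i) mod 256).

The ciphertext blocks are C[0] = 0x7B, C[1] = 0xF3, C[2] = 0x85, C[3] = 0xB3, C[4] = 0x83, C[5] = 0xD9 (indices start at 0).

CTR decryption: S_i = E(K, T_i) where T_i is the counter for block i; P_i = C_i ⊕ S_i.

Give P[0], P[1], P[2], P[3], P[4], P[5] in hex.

P[0] = 0xFD, P[1] = 0x76, P[2] = 0x01, P[3] = 0x30, P[4] = 0x01, P[5] = 0x58

P[0]: T = 0xC9, S = E(K, T) = 0x86; 0x7B ⊕ 0x86 = 0xFD.
P[1]: T = 0xCA, S = E(K, T) = 0x85; 0xF3 ⊕ 0x85 = 0x76.
P[2]: T = 0xCB, S = E(K, T) = 0x84; 0x85 ⊕ 0x84 = 0x01.
P[3]: T = 0xCC, S = E(K, T) = 0x83; 0xB3 ⊕ 0x83 = 0x30.
P[4]: T = 0xCD, S = E(K, T) = 0x82; 0x83 ⊕ 0x82 = 0x01.
P[5]: T = 0xCE, S = E(K, T) = 0x81; 0xD9 ⊕ 0x81 = 0x58.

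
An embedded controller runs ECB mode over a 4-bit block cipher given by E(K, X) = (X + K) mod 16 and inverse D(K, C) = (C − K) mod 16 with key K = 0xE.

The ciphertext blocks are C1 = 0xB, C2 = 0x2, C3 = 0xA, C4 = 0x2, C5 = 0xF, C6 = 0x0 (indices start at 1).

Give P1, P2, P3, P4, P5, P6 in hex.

ECB decryption: P_i = D(K, C_i).
P1: D(K, 0xB) = 0xD.
P2: D(K, 0x2) = 0x4.
P3: D(K, 0xA) = 0xC.
P4: D(K, 0x2) = 0x4.
P5: D(K, 0xF) = 0x1.
P6: D(K, 0x0) = 0x2.

P1 = 0xD, P2 = 0x4, P3 = 0xC, P4 = 0x4, P5 = 0x1, P6 = 0x2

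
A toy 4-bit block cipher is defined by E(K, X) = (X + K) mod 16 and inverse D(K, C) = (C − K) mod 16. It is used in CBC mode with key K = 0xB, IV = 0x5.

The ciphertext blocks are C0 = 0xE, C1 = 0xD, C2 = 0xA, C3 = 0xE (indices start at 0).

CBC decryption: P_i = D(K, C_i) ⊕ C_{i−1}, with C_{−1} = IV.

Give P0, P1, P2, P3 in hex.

P0: D(K, 0xE) = 0x3; 0x3 ⊕ 0x5 = 0x6.
P1: D(K, 0xD) = 0x2; 0x2 ⊕ 0xE = 0xC.
P2: D(K, 0xA) = 0xF; 0xF ⊕ 0xD = 0x2.
P3: D(K, 0xE) = 0x3; 0x3 ⊕ 0xA = 0x9.

P0 = 0x6, P1 = 0xC, P2 = 0x2, P3 = 0x9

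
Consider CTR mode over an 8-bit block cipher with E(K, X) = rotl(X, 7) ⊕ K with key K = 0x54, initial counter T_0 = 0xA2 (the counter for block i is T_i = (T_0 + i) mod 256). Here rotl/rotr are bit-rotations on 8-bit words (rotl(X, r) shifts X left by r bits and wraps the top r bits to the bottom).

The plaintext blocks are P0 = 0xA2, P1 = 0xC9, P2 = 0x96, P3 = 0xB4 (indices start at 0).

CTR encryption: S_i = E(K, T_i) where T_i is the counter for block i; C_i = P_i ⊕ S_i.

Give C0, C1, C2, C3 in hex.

C0: T = 0xA2, S = E(K, T) = 0x05; 0xA2 ⊕ 0x05 = 0xA7.
C1: T = 0xA3, S = E(K, T) = 0x85; 0xC9 ⊕ 0x85 = 0x4C.
C2: T = 0xA4, S = E(K, T) = 0x06; 0x96 ⊕ 0x06 = 0x90.
C3: T = 0xA5, S = E(K, T) = 0x86; 0xB4 ⊕ 0x86 = 0x32.

C0 = 0xA7, C1 = 0x4C, C2 = 0x90, C3 = 0x32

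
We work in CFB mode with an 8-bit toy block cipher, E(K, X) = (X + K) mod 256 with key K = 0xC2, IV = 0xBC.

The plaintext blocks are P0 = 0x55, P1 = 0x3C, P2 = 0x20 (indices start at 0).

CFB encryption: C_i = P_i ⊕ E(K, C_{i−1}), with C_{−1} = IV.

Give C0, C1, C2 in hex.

C0 = 0x2B, C1 = 0xD1, C2 = 0xB3

C0: E(K, 0xBC) = 0x7E; 0x55 ⊕ 0x7E = 0x2B.
C1: E(K, 0x2B) = 0xED; 0x3C ⊕ 0xED = 0xD1.
C2: E(K, 0xD1) = 0x93; 0x20 ⊕ 0x93 = 0xB3.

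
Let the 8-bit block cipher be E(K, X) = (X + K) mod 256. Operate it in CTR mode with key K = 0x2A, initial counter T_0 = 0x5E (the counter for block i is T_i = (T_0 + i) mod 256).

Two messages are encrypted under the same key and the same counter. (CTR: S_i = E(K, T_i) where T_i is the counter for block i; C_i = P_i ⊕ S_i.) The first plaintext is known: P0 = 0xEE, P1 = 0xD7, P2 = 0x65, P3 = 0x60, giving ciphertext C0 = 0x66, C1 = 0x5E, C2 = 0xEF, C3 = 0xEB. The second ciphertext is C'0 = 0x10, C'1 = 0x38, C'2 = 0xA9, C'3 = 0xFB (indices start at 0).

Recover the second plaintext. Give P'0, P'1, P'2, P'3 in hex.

In CTR with a reused counter, both messages share the same keystream S_i, so C_i ⊕ C'_i = P_i ⊕ P'_i and thus P'_i = P_i ⊕ C_i ⊕ C'_i.
P'0: 0xEE ⊕ 0x66 ⊕ 0x10 = 0x98.
P'1: 0xD7 ⊕ 0x5E ⊕ 0x38 = 0xB1.
P'2: 0x65 ⊕ 0xEF ⊕ 0xA9 = 0x23.
P'3: 0x60 ⊕ 0xEB ⊕ 0xFB = 0x70.

P'0 = 0x98, P'1 = 0xB1, P'2 = 0x23, P'3 = 0x70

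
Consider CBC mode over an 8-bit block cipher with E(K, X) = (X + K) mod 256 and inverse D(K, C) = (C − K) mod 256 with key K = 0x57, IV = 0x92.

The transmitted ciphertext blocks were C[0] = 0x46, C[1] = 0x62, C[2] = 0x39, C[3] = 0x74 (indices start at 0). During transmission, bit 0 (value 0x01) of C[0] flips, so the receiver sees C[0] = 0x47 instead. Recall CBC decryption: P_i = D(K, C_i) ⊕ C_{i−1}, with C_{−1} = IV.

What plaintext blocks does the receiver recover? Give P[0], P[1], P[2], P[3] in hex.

Only C[0] changed, to 0x47. In CBC, a change in C_i garbles P_i and flips the same bit in P_{i+1}. Decrypting the received ciphertext:
P[0]: D(K, 0x47) = 0xF0; 0xF0 ⊕ 0x92 = 0x62.
P[1]: D(K, 0x62) = 0x0B; 0x0B ⊕ 0x47 = 0x4C.
P[2]: D(K, 0x39) = 0xE2; 0xE2 ⊕ 0x62 = 0x80.
P[3]: D(K, 0x74) = 0x1D; 0x1D ⊕ 0x39 = 0x24.
Blocks that differ from the original plaintext: P[0], P[1].

P[0] = 0x62, P[1] = 0x4C, P[2] = 0x80, P[3] = 0x24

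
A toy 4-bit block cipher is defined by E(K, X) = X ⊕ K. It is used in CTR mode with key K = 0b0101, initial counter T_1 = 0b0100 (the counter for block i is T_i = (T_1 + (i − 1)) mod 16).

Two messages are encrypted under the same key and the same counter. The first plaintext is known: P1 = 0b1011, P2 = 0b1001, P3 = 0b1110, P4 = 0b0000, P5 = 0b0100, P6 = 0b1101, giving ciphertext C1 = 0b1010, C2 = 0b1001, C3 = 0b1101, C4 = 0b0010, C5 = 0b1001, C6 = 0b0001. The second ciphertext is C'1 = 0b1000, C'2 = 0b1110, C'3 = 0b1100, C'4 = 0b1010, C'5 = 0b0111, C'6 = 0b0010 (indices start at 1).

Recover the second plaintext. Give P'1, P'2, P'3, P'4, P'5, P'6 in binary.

In CTR with a reused counter, both messages share the same keystream S_i, so C_i ⊕ C'_i = P_i ⊕ P'_i and thus P'_i = P_i ⊕ C_i ⊕ C'_i.
P'1: 0b1011 ⊕ 0b1010 ⊕ 0b1000 = 0b1001.
P'2: 0b1001 ⊕ 0b1001 ⊕ 0b1110 = 0b1110.
P'3: 0b1110 ⊕ 0b1101 ⊕ 0b1100 = 0b1111.
P'4: 0b0000 ⊕ 0b0010 ⊕ 0b1010 = 0b1000.
P'5: 0b0100 ⊕ 0b1001 ⊕ 0b0111 = 0b1010.
P'6: 0b1101 ⊕ 0b0001 ⊕ 0b0010 = 0b1110.

P'1 = 0b1001, P'2 = 0b1110, P'3 = 0b1111, P'4 = 0b1000, P'5 = 0b1010, P'6 = 0b1110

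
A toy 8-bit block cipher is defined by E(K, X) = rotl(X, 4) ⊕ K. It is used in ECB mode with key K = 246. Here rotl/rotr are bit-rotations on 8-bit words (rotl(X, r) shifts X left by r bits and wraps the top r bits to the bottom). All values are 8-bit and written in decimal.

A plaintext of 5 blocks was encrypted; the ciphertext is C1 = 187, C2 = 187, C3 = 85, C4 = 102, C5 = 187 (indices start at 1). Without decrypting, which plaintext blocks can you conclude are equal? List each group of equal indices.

ECB encrypts each block independently with the same key, so equal ciphertext blocks imply equal plaintext blocks.
C1 = C2 = C5 = 187, so P1 = P2 = P5.

P1 = P2 = P5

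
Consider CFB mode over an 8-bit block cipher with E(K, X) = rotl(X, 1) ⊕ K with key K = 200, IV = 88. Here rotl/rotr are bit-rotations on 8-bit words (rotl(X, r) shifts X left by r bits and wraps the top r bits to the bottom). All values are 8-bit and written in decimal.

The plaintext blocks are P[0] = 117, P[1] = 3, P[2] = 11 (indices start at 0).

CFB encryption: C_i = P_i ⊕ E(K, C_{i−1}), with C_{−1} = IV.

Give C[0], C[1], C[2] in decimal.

C[0] = 13, C[1] = 209, C[2] = 96

C[0]: E(K, 88) = 120; 117 ⊕ 120 = 13.
C[1]: E(K, 13) = 210; 3 ⊕ 210 = 209.
C[2]: E(K, 209) = 107; 11 ⊕ 107 = 96.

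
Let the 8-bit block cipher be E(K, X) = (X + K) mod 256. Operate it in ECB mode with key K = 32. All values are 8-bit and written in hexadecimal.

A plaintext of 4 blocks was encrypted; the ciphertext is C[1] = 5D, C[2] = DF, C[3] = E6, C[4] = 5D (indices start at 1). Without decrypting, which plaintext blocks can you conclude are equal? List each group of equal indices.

P[1] = P[4]

ECB encrypts each block independently with the same key, so equal ciphertext blocks imply equal plaintext blocks.
C[1] = C[4] = 5D, so P[1] = P[4].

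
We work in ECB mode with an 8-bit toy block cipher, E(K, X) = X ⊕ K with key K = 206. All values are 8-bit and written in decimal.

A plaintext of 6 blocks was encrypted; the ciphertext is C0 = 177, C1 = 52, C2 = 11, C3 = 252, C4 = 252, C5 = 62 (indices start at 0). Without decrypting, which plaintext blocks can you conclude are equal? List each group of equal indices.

P3 = P4

ECB encrypts each block independently with the same key, so equal ciphertext blocks imply equal plaintext blocks.
C3 = C4 = 252, so P3 = P4.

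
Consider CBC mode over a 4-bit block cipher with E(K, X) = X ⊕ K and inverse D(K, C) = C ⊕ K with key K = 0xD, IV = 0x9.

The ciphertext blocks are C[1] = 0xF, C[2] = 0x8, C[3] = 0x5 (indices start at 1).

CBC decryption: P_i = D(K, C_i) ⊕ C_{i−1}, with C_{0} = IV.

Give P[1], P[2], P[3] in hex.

P[1]: D(K, 0xF) = 0x2; 0x2 ⊕ 0x9 = 0xB.
P[2]: D(K, 0x8) = 0x5; 0x5 ⊕ 0xF = 0xA.
P[3]: D(K, 0x5) = 0x8; 0x8 ⊕ 0x8 = 0x0.

P[1] = 0xB, P[2] = 0xA, P[3] = 0x0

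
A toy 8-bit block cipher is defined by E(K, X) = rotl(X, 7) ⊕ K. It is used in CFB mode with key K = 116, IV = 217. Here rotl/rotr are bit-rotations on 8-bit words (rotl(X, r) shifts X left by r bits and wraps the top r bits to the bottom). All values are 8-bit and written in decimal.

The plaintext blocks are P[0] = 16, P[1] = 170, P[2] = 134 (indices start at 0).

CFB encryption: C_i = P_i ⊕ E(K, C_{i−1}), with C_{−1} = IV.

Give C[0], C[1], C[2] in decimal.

C[0]: E(K, 217) = 152; 16 ⊕ 152 = 136.
C[1]: E(K, 136) = 48; 170 ⊕ 48 = 154.
C[2]: E(K, 154) = 57; 134 ⊕ 57 = 191.

C[0] = 136, C[1] = 154, C[2] = 191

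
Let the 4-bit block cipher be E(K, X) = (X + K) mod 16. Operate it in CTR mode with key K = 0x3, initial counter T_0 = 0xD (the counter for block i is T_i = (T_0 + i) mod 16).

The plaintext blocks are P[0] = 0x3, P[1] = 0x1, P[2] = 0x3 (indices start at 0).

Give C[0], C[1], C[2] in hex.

CTR encryption: S_i = E(K, T_i) where T_i is the counter for block i; C_i = P_i ⊕ S_i.
C[0]: T = 0xD, S = E(K, T) = 0x0; 0x3 ⊕ 0x0 = 0x3.
C[1]: T = 0xE, S = E(K, T) = 0x1; 0x1 ⊕ 0x1 = 0x0.
C[2]: T = 0xF, S = E(K, T) = 0x2; 0x3 ⊕ 0x2 = 0x1.

C[0] = 0x3, C[1] = 0x0, C[2] = 0x1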